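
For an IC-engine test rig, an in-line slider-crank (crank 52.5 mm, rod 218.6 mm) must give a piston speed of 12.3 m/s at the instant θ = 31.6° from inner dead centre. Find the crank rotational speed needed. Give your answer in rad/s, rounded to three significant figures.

371

For an in-line slider-crank, |v_piston| = rω|sinθ|·[1 + r cosθ/√(L² − r² sin²θ)].
With r = 0.0525 m, L = 0.2186 m, θ = 31.6°: the bracketed kinematic factor |dx/dθ| = 0.033182 m.
ω = v/|dx/dθ| = 12.3/0.033182 = 370.69 rad/s.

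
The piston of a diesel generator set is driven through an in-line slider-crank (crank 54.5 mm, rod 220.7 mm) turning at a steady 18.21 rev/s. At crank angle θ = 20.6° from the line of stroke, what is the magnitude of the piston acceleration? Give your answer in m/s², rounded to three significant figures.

ω = 2π·18.2 = 114.4 rad/s
x(θ) = r cosθ + √(L² − r² sin²θ); with ω constant, a = ω²·d²x/dθ².
d²x/dθ² = −r cosθ − r²(cos2θ)/√u − r⁴ sin²2θ/(4u^{3/2}),  u = L² − r² sin²θ = 0.0483408 m².
Substituting r = 0.0545 m, L = 0.2207 m, θ = 20.6°: d²x/dθ² = -0.06127 m.
a = ω²·d²x/dθ² = (114.4)²·(-0.06127) = -802.1 m/s²;  |a| = 802.1 m/s².

802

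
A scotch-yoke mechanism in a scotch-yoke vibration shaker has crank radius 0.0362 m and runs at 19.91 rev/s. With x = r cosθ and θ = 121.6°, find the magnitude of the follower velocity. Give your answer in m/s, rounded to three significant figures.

ω = 125.1 rad/s (from 19.91 rev/s).
x = r cosθ ⇒ ẋ = −rω sinθ.
|v| = rω|sinθ| = 0.0362·125.1·|sin 121.6°| = 3.8571 m/s.

3.86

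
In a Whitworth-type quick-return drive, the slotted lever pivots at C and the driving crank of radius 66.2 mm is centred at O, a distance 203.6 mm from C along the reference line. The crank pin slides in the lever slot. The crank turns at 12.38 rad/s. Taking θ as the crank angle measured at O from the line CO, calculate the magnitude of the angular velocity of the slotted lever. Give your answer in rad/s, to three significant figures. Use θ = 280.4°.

1.66

ω = 12.38 rad/s
Crank pin A relative to C: A = (d + r cosθ, r sinθ); lever angle φ = atan2(r sinθ, d + r cosθ).
Differentiating tanφ: φ̇ = rω(d cosθ + r)/(d² + r² + 2dr cosθ).
d² + r² + 2dr cosθ = |CA|² = 0.0507016 m²;  d cosθ + r = +0.10295 m.
|ω_lever| = |0.0662·12.38·+0.10295| / 0.0507016 = 1.6642 rad/s.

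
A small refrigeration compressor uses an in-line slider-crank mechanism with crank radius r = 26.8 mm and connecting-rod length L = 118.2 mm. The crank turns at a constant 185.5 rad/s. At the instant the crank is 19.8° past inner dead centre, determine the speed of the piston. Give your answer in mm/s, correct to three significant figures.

2040

ω = 185.5 rad/s
For an in-line slider-crank, x = r cosθ + √(L² − r² sin²θ), so v = −rω sinθ·[1 + r cosθ/√(L² − r² sin²θ)].
With r = 0.0268 m, L = 0.1182 m, θ = 19.8°: √(L² − r² sin²θ) = 0.11785 m.
v = −0.0268·185.5·0.33874·[1 + 0.0268·0.94088/0.11785] = -2.0443 m/s.
|v| = 2.0443 m/s = 2044.3 mm/s.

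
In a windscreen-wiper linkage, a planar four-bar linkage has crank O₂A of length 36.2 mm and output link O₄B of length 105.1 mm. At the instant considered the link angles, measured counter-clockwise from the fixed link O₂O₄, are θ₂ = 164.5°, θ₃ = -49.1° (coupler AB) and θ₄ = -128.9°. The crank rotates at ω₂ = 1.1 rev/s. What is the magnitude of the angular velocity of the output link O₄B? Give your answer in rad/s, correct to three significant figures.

ω₂ = 6.912 rad/s (from 1.1 rev/s).
Differentiating the loop-closure r₂e^{iθ₂}+r₃e^{iθ₃}=r₁+r₄e^{iθ₄} gives r₂ω₂e^{iθ₂}+r₃ω₃e^{iθ₃}=r₄ω₄e^{iθ₄}.
Eliminating the other unknown: ω₄ = r₂ω₂ sin(θ₂−θ₃) / [r₄ sin(θ₄−θ₃)].
Numerator sine = -0.55339; denominator sine = -0.98420.
Result = 0.0362·6.912·(-0.55339) / (0.1051·(-0.98420)) = +1.3385 rad/s; magnitude 1.3385 rad/s.

1.34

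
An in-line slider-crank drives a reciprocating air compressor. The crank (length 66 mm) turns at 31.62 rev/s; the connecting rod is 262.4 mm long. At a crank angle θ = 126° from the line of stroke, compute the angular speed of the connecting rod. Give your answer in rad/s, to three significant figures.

30.0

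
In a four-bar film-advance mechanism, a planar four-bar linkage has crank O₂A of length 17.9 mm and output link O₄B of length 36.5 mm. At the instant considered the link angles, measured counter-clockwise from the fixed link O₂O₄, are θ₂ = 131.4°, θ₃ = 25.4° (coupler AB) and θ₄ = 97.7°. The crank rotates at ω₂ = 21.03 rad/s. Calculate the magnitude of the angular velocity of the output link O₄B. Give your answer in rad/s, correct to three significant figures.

10.4

ω₂ = 21.03 rad/s
Differentiating the loop-closure r₂e^{iθ₂}+r₃e^{iθ₃}=r₁+r₄e^{iθ₄} gives r₂ω₂e^{iθ₂}+r₃ω₃e^{iθ₃}=r₄ω₄e^{iθ₄}.
Eliminating the other unknown: ω₄ = r₂ω₂ sin(θ₂−θ₃) / [r₄ sin(θ₄−θ₃)].
Numerator sine = +0.96126; denominator sine = +0.95266.
Result = 0.0179·21.03·(+0.96126) / (0.0365·(+0.95266)) = +10.406 rad/s; magnitude 10.406 rad/s.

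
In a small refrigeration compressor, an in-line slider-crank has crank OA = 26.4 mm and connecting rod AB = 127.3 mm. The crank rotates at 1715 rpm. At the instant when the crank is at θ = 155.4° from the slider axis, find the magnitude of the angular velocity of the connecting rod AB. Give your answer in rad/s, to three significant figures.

ω = 179.6 rad/s (converted from 1715 rpm).
The rod makes angle φ with the slider axis where L sinφ = r sinθ; differentiating, L cosφ·φ̇ = r ω cosθ.
L cosφ = √(L² − r² sin²θ) = 0.12682 m.
|ω_rod| = r ω |cosθ| / √(L² − r² sin²θ) = 0.0264·179.6·0.90924/0.12682 = 33.991 rad/s.

34.0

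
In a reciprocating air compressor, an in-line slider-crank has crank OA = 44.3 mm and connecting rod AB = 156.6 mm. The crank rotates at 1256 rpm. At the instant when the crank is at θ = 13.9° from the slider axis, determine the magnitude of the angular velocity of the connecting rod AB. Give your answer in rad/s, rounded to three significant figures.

36.2

ω = 131.5 rad/s (converted from 1256 rpm).
The rod makes angle φ with the slider axis where L sinφ = r sinθ; differentiating, L cosφ·φ̇ = r ω cosθ.
L cosφ = √(L² − r² sin²θ) = 0.15624 m.
|ω_rod| = r ω |cosθ| / √(L² − r² sin²θ) = 0.0443·131.5·0.97072/0.15624 = 36.202 rad/s.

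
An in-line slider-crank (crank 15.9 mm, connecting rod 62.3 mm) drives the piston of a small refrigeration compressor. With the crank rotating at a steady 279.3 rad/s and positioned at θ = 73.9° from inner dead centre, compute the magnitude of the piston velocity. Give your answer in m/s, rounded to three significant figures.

4.58

ω = 279.3 rad/s
For an in-line slider-crank, x = r cosθ + √(L² − r² sin²θ), so v = −rω sinθ·[1 + r cosθ/√(L² − r² sin²θ)].
With r = 0.0159 m, L = 0.0623 m, θ = 73.9°: √(L² − r² sin²θ) = 0.060398 m.
v = −0.0159·279.3·0.96078·[1 + 0.0159·0.27731/0.060398] = -4.5782 m/s.
|v| = 4.5782 m/s.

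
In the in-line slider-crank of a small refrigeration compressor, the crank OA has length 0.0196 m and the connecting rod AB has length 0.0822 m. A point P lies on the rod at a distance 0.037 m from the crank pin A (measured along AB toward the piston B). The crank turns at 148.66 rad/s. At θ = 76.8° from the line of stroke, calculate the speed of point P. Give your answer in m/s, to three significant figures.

2.93

ω = 148.7 rad/s.  Crank-pin speed |V_A| = rω = 2.9137 m/s, perpendicular to OA.
Rod angle: sinφ = −(r/L) sinθ ⇒ φ = -13.423°; ω_rod = −rω cosθ/√(L²−r²sin²θ) = -8.3217 rad/s.
V_P = V_A + ω_rod × AP, with AP = 0.037 m along the rod.
Components: V_Px = −rω sinθ − a·ω_rod·sinφ = -2.9082 m/s;  V_Py = rω cosθ + a·ω_rod·cosφ = +0.36586 m/s.
|V_P| = √(V_Px² + V_Py²) = 2.9312 m/s.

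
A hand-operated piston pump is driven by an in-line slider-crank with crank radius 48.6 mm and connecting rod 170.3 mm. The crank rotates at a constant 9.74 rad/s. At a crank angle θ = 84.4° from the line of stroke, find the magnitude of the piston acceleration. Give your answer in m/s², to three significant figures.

ω = 9.74 rad/s
x(θ) = r cosθ + √(L² − r² sin²θ); with ω constant, a = ω²·d²x/dθ².
d²x/dθ² = −r cosθ − r²(cos2θ)/√u − r⁴ sin²2θ/(4u^{3/2}),  u = L² − r² sin²θ = 0.0266626 m².
Substituting r = 0.0486 m, L = 0.1703 m, θ = 84.4°: d²x/dθ² = +0.009435 m.
a = ω²·d²x/dθ² = (9.74)²·(+0.009435) = +0.89507 m/s²;  |a| = 0.89507 m/s².

0.895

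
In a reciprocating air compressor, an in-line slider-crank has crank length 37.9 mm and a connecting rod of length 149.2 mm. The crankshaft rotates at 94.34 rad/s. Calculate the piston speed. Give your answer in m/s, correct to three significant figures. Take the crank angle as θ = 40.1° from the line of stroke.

2.76

ω = 94.34 rad/s
For an in-line slider-crank, x = r cosθ + √(L² − r² sin²θ), so v = −rω sinθ·[1 + r cosθ/√(L² − r² sin²θ)].
With r = 0.0379 m, L = 0.1492 m, θ = 40.1°: √(L² − r² sin²θ) = 0.14719 m.
v = −0.0379·94.34·0.64412·[1 + 0.0379·0.76492/0.14719] = -2.7567 m/s.
|v| = 2.7567 m/s.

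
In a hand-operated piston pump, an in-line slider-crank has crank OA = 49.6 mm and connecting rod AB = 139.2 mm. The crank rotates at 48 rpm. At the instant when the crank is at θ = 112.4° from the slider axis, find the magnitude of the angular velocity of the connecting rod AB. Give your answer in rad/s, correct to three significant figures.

0.723

ω = 5.027 rad/s (converted from 48 rpm).
The rod makes angle φ with the slider axis where L sinφ = r sinθ; differentiating, L cosφ·φ̇ = r ω cosθ.
L cosφ = √(L² − r² sin²θ) = 0.13143 m.
|ω_rod| = r ω |cosθ| / √(L² − r² sin²θ) = 0.0496·5.027·0.38107/0.13143 = 0.72288 rad/s.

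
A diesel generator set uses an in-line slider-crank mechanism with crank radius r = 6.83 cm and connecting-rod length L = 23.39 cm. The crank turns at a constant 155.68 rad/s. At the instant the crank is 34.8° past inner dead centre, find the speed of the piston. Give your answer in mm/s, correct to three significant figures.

7540

ω = 155.7 rad/s
For an in-line slider-crank, x = r cosθ + √(L² − r² sin²θ), so v = −rω sinθ·[1 + r cosθ/√(L² − r² sin²θ)].
With r = 0.0683 m, L = 0.2339 m, θ = 34.8°: √(L² − r² sin²θ) = 0.23063 m.
v = −0.0683·155.7·0.57071·[1 + 0.0683·0.82115/0.23063] = -7.5441 m/s.
|v| = 7.5441 m/s = 7544.1 mm/s.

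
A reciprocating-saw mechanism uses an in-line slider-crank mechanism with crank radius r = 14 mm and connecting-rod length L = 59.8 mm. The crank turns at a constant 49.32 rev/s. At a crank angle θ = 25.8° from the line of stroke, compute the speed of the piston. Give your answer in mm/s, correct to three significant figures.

ω = 2π·49.3 = 309.9 rad/s
For an in-line slider-crank, x = r cosθ + √(L² − r² sin²θ), so v = −rω sinθ·[1 + r cosθ/√(L² − r² sin²θ)].
With r = 0.014 m, L = 0.0598 m, θ = 25.8°: √(L² − r² sin²θ) = 0.059489 m.
v = −0.014·309.9·0.43523·[1 + 0.014·0.90032/0.059489] = -2.2883 m/s.
|v| = 2.2883 m/s = 2288.3 mm/s.

2290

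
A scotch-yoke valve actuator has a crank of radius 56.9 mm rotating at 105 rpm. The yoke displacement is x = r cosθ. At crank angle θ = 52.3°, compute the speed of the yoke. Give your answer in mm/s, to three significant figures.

ω = 11 rad/s (from 105 rpm).
x = r cosθ ⇒ ẋ = −rω sinθ.
|v| = rω|sinθ| = 0.0569·11·|sin 52.3°| = 0.49503 m/s = 495.03 mm/s.

495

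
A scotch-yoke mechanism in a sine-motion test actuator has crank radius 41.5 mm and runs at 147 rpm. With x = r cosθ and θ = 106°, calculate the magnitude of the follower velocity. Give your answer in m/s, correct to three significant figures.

0.614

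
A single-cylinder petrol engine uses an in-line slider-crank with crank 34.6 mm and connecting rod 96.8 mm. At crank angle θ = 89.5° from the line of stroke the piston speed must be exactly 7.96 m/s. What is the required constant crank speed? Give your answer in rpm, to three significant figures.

2190

For an in-line slider-crank, |v_piston| = rω|sinθ|·[1 + r cosθ/√(L² − r² sin²θ)].
With r = 0.0346 m, L = 0.0968 m, θ = 89.5°: the bracketed kinematic factor |dx/dθ| = 0.034714 m.
ω = v/|dx/dθ| = 7.96/0.034714 = 229.3 rad/s.
N = 60ω/(2π) = 2189.7 rpm.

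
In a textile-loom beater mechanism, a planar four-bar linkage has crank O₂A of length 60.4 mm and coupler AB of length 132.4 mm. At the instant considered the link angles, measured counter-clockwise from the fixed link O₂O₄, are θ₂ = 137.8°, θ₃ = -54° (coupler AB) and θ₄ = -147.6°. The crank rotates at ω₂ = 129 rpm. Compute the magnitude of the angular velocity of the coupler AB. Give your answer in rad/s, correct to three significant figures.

5.95

ω₂ = 13.51 rad/s (from 129 rpm).
Differentiating the loop-closure r₂e^{iθ₂}+r₃e^{iθ₃}=r₁+r₄e^{iθ₄} gives r₂ω₂e^{iθ₂}+r₃ω₃e^{iθ₃}=r₄ω₄e^{iθ₄}.
Eliminating the other unknown: ω₃ = r₂ω₂ sin(θ₄−θ₂) / [r₃ sin(θ₃−θ₄)].
Numerator sine = +0.96410; denominator sine = +0.99803.
Result = 0.0604·13.51·(+0.96410) / (0.1324·(+0.99803)) = +5.9531 rad/s; magnitude 5.9531 rad/s.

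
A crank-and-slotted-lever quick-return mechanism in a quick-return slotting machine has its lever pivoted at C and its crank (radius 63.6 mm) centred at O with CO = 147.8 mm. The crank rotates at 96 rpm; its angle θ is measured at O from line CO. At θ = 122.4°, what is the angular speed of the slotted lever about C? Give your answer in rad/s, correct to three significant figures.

ω = 10.05 rad/s (from 96 rpm).
Crank pin A relative to C: A = (d + r cosθ, r sinθ); lever angle φ = atan2(r sinθ, d + r cosθ).
Differentiating tanφ: φ̇ = rω(d cosθ + r)/(d² + r² + 2dr cosθ).
d² + r² + 2dr cosθ = |CA|² = 0.0158162 m²;  d cosθ + r = -0.015595 m.
|ω_lever| = |0.0636·10.05·-0.015595| / 0.0158162 = 0.63044 rad/s.

0.630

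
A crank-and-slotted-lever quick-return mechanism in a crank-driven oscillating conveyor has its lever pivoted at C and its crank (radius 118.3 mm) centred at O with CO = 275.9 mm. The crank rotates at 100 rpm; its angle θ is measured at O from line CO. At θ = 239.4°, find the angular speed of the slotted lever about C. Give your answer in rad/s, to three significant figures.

0.482

ω = 10.47 rad/s (from 100 rpm).
Crank pin A relative to C: A = (d + r cosθ, r sinθ); lever angle φ = atan2(r sinθ, d + r cosθ).
Differentiating tanφ: φ̇ = rω(d cosθ + r)/(d² + r² + 2dr cosθ).
d² + r² + 2dr cosθ = |CA|² = 0.0568865 m²;  d cosθ + r = -0.022145 m.
|ω_lever| = |0.1183·10.47·-0.022145| / 0.0568865 = 0.48225 rad/s.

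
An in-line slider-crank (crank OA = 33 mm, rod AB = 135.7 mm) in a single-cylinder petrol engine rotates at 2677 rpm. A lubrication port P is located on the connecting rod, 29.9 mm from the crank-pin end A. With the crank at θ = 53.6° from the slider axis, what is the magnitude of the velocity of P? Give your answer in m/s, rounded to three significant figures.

8.80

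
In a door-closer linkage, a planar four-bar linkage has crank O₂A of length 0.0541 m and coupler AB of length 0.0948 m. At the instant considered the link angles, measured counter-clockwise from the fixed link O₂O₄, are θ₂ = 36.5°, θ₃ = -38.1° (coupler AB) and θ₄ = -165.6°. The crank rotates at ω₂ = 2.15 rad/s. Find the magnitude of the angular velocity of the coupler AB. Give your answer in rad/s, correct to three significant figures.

ω₂ = 2.15 rad/s
Differentiating the loop-closure r₂e^{iθ₂}+r₃e^{iθ₃}=r₁+r₄e^{iθ₄} gives r₂ω₂e^{iθ₂}+r₃ω₃e^{iθ₃}=r₄ω₄e^{iθ₄}.
Eliminating the other unknown: ω₃ = r₂ω₂ sin(θ₄−θ₂) / [r₃ sin(θ₃−θ₄)].
Numerator sine = +0.37622; denominator sine = +0.79335.
Result = 0.0541·2.15·(+0.37622) / (0.0948·(+0.79335)) = +0.58185 rad/s; magnitude 0.58185 rad/s.

0.582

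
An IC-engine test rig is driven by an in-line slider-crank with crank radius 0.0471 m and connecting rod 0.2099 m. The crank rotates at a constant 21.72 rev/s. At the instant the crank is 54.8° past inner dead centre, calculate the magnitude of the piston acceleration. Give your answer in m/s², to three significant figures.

441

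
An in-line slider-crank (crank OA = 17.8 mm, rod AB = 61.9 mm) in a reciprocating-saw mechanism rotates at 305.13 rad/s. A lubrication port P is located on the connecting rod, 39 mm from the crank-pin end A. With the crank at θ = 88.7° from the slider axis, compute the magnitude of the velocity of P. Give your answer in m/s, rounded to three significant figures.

ω = 305.1 rad/s.  Crank-pin speed |V_A| = rω = 5.4313 m/s, perpendicular to OA.
Rod angle: sinφ = −(r/L) sinθ ⇒ φ = -16.708°; ω_rod = −rω cosθ/√(L²−r²sin²θ) = -2.0784 rad/s.
V_P = V_A + ω_rod × AP, with AP = 0.039 m along the rod.
Components: V_Px = −rω sinθ − a·ω_rod·sinφ = -5.4532 m/s;  V_Py = rω cosθ + a·ω_rod·cosφ = +0.045586 m/s.
|V_P| = √(V_Px² + V_Py²) = 5.4534 m/s.

5.45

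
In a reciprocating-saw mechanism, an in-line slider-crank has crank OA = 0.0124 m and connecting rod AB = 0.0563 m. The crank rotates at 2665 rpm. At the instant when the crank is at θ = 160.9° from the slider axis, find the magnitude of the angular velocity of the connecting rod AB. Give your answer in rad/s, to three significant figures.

58.2

ω = 279.1 rad/s (converted from 2665 rpm).
The rod makes angle φ with the slider axis where L sinφ = r sinθ; differentiating, L cosφ·φ̇ = r ω cosθ.
L cosφ = √(L² − r² sin²θ) = 0.056154 m.
|ω_rod| = r ω |cosθ| / √(L² − r² sin²θ) = 0.0124·279.1·0.94495/0.056154 = 58.234 rad/s.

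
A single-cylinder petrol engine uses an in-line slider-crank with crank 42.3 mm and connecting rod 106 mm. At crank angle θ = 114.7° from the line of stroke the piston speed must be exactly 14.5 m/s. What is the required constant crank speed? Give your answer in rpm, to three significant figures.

For an in-line slider-crank, |v_piston| = rω|sinθ|·[1 + r cosθ/√(L² − r² sin²θ)].
With r = 0.0423 m, L = 0.106 m, θ = 114.7°: the bracketed kinematic factor |dx/dθ| = 0.031554 m.
ω = v/|dx/dθ| = 14.5/0.031554 = 459.53 rad/s.
N = 60ω/(2π) = 4388.2 rpm.

4390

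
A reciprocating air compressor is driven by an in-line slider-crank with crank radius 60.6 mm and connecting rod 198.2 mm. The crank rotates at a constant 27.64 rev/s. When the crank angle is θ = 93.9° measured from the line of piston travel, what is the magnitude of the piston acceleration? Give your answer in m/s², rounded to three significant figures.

705

ω = 2π·27.6 = 173.7 rad/s
x(θ) = r cosθ + √(L² − r² sin²θ); with ω constant, a = ω²·d²x/dθ².
d²x/dθ² = −r cosθ − r²(cos2θ)/√u − r⁴ sin²2θ/(4u^{3/2}),  u = L² − r² sin²θ = 0.0356279 m².
Substituting r = 0.0606 m, L = 0.1982 m, θ = 93.9°: d²x/dθ² = +0.023388 m.
a = ω²·d²x/dθ² = (173.7)²·(+0.023388) = +705.4 m/s²;  |a| = 705.4 m/s².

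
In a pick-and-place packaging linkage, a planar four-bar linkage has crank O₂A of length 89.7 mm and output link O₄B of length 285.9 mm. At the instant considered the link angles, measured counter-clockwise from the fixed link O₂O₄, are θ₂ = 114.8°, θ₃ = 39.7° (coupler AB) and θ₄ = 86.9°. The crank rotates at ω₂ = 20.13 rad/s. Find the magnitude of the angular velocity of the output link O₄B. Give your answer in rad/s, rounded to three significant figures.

ω₂ = 20.13 rad/s
Differentiating the loop-closure r₂e^{iθ₂}+r₃e^{iθ₃}=r₁+r₄e^{iθ₄} gives r₂ω₂e^{iθ₂}+r₃ω₃e^{iθ₃}=r₄ω₄e^{iθ₄}.
Eliminating the other unknown: ω₄ = r₂ω₂ sin(θ₂−θ₃) / [r₄ sin(θ₄−θ₃)].
Numerator sine = +0.96638; denominator sine = +0.73373.
Result = 0.0897·20.13·(+0.96638) / (0.2859·(+0.73373)) = +8.3183 rad/s; magnitude 8.3183 rad/s.

8.32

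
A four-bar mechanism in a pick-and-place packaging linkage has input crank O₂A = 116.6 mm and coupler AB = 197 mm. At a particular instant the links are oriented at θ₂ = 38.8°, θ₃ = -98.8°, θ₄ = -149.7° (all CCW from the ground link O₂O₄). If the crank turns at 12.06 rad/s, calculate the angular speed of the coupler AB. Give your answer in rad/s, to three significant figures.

1.36

ω₂ = 12.06 rad/s
Differentiating the loop-closure r₂e^{iθ₂}+r₃e^{iθ₃}=r₁+r₄e^{iθ₄} gives r₂ω₂e^{iθ₂}+r₃ω₃e^{iθ₃}=r₄ω₄e^{iθ₄}.
Eliminating the other unknown: ω₃ = r₂ω₂ sin(θ₄−θ₂) / [r₃ sin(θ₃−θ₄)].
Numerator sine = +0.14781; denominator sine = +0.77605.
Result = 0.1166·12.06·(+0.14781) / (0.197·(+0.77605)) = +1.3595 rad/s; magnitude 1.3595 rad/s.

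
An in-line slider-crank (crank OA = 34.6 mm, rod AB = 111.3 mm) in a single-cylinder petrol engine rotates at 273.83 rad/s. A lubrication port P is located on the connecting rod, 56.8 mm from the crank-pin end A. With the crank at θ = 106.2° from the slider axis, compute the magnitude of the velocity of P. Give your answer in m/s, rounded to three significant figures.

8.77

ω = 273.8 rad/s.  Crank-pin speed |V_A| = rω = 9.4745 m/s, perpendicular to OA.
Rod angle: sinφ = −(r/L) sinθ ⇒ φ = -17.369°; ω_rod = −rω cosθ/√(L²−r²sin²θ) = +24.884 rad/s.
V_P = V_A + ω_rod × AP, with AP = 0.0568 m along the rod.
Components: V_Px = −rω sinθ − a·ω_rod·sinφ = -8.6764 m/s;  V_Py = rω cosθ + a·ω_rod·cosφ = -1.2943 m/s.
|V_P| = √(V_Px² + V_Py²) = 8.7724 m/s.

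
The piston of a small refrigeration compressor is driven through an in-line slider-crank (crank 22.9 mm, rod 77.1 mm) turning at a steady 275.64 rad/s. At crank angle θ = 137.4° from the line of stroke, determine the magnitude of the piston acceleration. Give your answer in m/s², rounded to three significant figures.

1220

ω = 275.6 rad/s
x(θ) = r cosθ + √(L² − r² sin²θ); with ω constant, a = ω²·d²x/dθ².
d²x/dθ² = −r cosθ − r²(cos2θ)/√u − r⁴ sin²2θ/(4u^{3/2}),  u = L² − r² sin²θ = 0.00570415 m².
Substituting r = 0.0229 m, L = 0.0771 m, θ = 137.4°: d²x/dθ² = +0.016117 m.
a = ω²·d²x/dθ² = (275.6)²·(+0.016117) = +1224.5 m/s²;  |a| = 1224.5 m/s².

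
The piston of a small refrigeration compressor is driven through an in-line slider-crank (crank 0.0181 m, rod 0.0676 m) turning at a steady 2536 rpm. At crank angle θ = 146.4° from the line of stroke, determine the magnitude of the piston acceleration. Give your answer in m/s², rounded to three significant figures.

924

ω = 2π·2536/60 = 265.6 rad/s
x(θ) = r cosθ + √(L² − r² sin²θ); with ω constant, a = ω²·d²x/dθ².
d²x/dθ² = −r cosθ − r²(cos2θ)/√u − r⁴ sin²2θ/(4u^{3/2}),  u = L² − r² sin²θ = 0.00446943 m².
Substituting r = 0.0181 m, L = 0.0676 m, θ = 146.4°: d²x/dθ² = +0.013101 m.
a = ω²·d²x/dθ² = (265.6)²·(+0.013101) = +923.95 m/s²;  |a| = 923.95 m/s².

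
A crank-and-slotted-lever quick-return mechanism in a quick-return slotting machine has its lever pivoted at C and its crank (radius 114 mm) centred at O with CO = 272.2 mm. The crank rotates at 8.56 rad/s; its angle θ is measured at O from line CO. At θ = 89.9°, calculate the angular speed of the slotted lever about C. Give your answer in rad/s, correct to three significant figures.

ω = 8.56 rad/s
Crank pin A relative to C: A = (d + r cosθ, r sinθ); lever angle φ = atan2(r sinθ, d + r cosθ).
Differentiating tanφ: φ̇ = rω(d cosθ + r)/(d² + r² + 2dr cosθ).
d² + r² + 2dr cosθ = |CA|² = 0.0871972 m²;  d cosθ + r = +0.11448 m.
|ω_lever| = |0.114·8.56·+0.11448| / 0.0871972 = 1.2811 rad/s.

1.28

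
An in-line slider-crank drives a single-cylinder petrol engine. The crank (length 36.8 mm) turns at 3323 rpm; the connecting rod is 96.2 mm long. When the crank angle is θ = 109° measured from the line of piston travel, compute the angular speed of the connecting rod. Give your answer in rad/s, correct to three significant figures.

46.5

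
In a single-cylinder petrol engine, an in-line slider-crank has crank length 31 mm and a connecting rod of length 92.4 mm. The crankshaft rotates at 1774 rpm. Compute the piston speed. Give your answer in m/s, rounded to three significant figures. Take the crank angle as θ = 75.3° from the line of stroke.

ω = 2π·1774/60 = 185.8 rad/s
For an in-line slider-crank, x = r cosθ + √(L² − r² sin²θ), so v = −rω sinθ·[1 + r cosθ/√(L² − r² sin²θ)].
With r = 0.031 m, L = 0.0924 m, θ = 75.3°: √(L² − r² sin²θ) = 0.087399 m.
v = −0.031·185.8·0.96727·[1 + 0.031·0.25376/0.087399] = -6.0718 m/s.
|v| = 6.0718 m/s.

6.07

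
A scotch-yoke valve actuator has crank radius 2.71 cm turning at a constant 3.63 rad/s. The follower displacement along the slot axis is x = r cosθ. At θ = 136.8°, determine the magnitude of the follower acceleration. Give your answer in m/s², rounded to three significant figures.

0.260

ω = 3.63 rad/s
x = r cosθ ⇒ ẍ = −rω² cosθ (ω constant).
|a| = rω²|cosθ| = 0.0271·(3.63)²·|cos 136.8°| = 0.26031 m/s².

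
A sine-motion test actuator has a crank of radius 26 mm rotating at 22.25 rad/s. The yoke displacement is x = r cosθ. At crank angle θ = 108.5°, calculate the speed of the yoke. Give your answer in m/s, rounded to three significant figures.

ω = 22.25 rad/s
x = r cosθ ⇒ ẋ = −rω sinθ.
|v| = rω|sinθ| = 0.026·22.25·|sin 108.5°| = 0.54861 m/s.

0.549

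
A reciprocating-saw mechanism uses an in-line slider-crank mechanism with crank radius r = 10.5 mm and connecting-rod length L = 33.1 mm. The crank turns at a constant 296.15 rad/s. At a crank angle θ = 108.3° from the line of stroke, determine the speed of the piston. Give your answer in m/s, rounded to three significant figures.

2.64

ω = 296.1 rad/s
For an in-line slider-crank, x = r cosθ + √(L² − r² sin²θ), so v = −rω sinθ·[1 + r cosθ/√(L² − r² sin²θ)].
With r = 0.0105 m, L = 0.0331 m, θ = 108.3°: √(L² − r² sin²θ) = 0.031563 m.
v = −0.0105·296.1·0.94943·[1 + 0.0105·-0.31399/0.031563] = -2.6439 m/s.
|v| = 2.6439 m/s.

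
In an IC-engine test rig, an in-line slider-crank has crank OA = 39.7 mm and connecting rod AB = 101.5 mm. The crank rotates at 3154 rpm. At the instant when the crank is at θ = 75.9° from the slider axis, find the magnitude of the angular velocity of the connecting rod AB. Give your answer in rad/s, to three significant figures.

ω = 330.3 rad/s (converted from 3154 rpm).
The rod makes angle φ with the slider axis where L sinφ = r sinθ; differentiating, L cosφ·φ̇ = r ω cosθ.
L cosφ = √(L² − r² sin²θ) = 0.093913 m.
|ω_rod| = r ω |cosθ| / √(L² − r² sin²θ) = 0.0397·330.3·0.24362/0.093913 = 34.014 rad/s.

34.0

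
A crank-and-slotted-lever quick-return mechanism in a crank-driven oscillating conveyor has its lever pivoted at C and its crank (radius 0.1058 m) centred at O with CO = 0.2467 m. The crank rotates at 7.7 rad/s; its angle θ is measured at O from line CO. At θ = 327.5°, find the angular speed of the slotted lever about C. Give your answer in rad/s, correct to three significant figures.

ω = 7.7 rad/s
Crank pin A relative to C: A = (d + r cosθ, r sinθ); lever angle φ = atan2(r sinθ, d + r cosθ).
Differentiating tanφ: φ̇ = rω(d cosθ + r)/(d² + r² + 2dr cosθ).
d² + r² + 2dr cosθ = |CA|² = 0.116081 m²;  d cosθ + r = +0.31386 m.
|ω_lever| = |0.1058·7.7·+0.31386| / 0.116081 = 2.2027 rad/s.

2.20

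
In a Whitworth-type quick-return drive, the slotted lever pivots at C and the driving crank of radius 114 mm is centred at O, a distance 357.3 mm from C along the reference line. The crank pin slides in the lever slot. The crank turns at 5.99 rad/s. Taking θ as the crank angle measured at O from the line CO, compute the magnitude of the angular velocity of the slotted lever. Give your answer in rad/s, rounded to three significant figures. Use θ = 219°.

1.44

ω = 5.99 rad/s
Crank pin A relative to C: A = (d + r cosθ, r sinθ); lever angle φ = atan2(r sinθ, d + r cosθ).
Differentiating tanφ: φ̇ = rω(d cosθ + r)/(d² + r² + 2dr cosθ).
d² + r² + 2dr cosθ = |CA|² = 0.0773496 m²;  d cosθ + r = -0.16367 m.
|ω_lever| = |0.114·5.99·-0.16367| / 0.0773496 = 1.445 rad/s.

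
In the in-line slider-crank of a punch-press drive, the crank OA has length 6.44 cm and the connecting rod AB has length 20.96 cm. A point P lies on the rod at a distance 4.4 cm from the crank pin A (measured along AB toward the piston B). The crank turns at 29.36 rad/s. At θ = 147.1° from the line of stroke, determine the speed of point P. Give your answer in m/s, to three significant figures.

1.59

ω = 29.36 rad/s.  Crank-pin speed |V_A| = rω = 1.8908 m/s, perpendicular to OA.
Rod angle: sinφ = −(r/L) sinθ ⇒ φ = -9.607°; ω_rod = −rω cosθ/√(L²−r²sin²θ) = +7.6819 rad/s.
V_P = V_A + ω_rod × AP, with AP = 0.044 m along the rod.
Components: V_Px = −rω sinθ − a·ω_rod·sinφ = -0.97062 m/s;  V_Py = rω cosθ + a·ω_rod·cosφ = -1.2543 m/s.
|V_P| = √(V_Px² + V_Py²) = 1.586 m/s.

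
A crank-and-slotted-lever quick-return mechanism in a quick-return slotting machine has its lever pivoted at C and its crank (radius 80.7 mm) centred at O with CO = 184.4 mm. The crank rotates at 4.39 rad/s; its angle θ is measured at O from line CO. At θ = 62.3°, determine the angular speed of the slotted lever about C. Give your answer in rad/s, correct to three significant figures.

1.08

ω = 4.39 rad/s
Crank pin A relative to C: A = (d + r cosθ, r sinθ); lever angle φ = atan2(r sinθ, d + r cosθ).
Differentiating tanφ: φ̇ = rω(d cosθ + r)/(d² + r² + 2dr cosθ).
d² + r² + 2dr cosθ = |CA|² = 0.0543506 m²;  d cosθ + r = +0.16642 m.
|ω_lever| = |0.0807·4.39·+0.16642| / 0.0543506 = 1.0848 rad/s.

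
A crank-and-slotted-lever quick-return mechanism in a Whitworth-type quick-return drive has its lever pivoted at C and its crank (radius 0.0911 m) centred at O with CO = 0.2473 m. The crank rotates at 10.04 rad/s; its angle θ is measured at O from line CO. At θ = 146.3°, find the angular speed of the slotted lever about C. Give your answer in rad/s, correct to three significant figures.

3.28

ω = 10.04 rad/s
Crank pin A relative to C: A = (d + r cosθ, r sinθ); lever angle φ = atan2(r sinθ, d + r cosθ).
Differentiating tanφ: φ̇ = rω(d cosθ + r)/(d² + r² + 2dr cosθ).
d² + r² + 2dr cosθ = |CA|² = 0.0319703 m²;  d cosθ + r = -0.11464 m.
|ω_lever| = |0.0911·10.04·-0.11464| / 0.0319703 = 3.2798 rad/s.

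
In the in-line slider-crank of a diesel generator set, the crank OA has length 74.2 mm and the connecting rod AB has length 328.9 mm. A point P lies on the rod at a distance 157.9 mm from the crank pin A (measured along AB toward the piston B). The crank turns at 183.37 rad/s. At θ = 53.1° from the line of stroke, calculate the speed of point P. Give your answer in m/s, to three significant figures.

ω = 183.4 rad/s.  Crank-pin speed |V_A| = rω = 13.606 m/s, perpendicular to OA.
Rod angle: sinφ = −(r/L) sinθ ⇒ φ = -10.394°; ω_rod = −rω cosθ/√(L²−r²sin²θ) = -25.253 rad/s.
V_P = V_A + ω_rod × AP, with AP = 0.1579 m along the rod.
Components: V_Px = −rω sinθ − a·ω_rod·sinφ = -11.6 m/s;  V_Py = rω cosθ + a·ω_rod·cosφ = +4.2474 m/s.
|V_P| = √(V_Px² + V_Py²) = 12.353 m/s.

12.4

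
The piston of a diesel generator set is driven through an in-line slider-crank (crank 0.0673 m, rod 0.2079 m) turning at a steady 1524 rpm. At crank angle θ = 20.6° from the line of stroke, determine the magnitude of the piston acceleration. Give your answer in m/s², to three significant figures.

2030

ω = 2π·1524/60 = 159.6 rad/s
x(θ) = r cosθ + √(L² − r² sin²θ); with ω constant, a = ω²·d²x/dθ².
d²x/dθ² = −r cosθ − r²(cos2θ)/√u − r⁴ sin²2θ/(4u^{3/2}),  u = L² − r² sin²θ = 0.0426617 m².
Substituting r = 0.0673 m, L = 0.2079 m, θ = 20.6°: d²x/dθ² = -0.079749 m.
a = ω²·d²x/dθ² = (159.6)²·(-0.079749) = -2031.2 m/s²;  |a| = 2031.2 m/s².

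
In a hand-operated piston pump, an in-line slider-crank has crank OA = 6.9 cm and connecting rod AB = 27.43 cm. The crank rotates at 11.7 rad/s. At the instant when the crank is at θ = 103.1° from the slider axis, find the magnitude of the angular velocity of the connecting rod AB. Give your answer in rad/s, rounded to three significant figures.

ω = 11.7 rad/s
The rod makes angle φ with the slider axis where L sinφ = r sinθ; differentiating, L cosφ·φ̇ = r ω cosθ.
L cosφ = √(L² − r² sin²θ) = 0.26594 m.
|ω_rod| = r ω |cosθ| / √(L² − r² sin²θ) = 0.069·11.7·0.22665/0.26594 = 0.68803 rad/s.

0.688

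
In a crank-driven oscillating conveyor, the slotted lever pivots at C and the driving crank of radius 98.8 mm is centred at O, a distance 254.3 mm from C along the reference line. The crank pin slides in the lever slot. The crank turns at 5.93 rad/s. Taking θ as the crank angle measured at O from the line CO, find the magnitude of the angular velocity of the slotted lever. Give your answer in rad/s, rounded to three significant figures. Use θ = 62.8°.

ω = 5.93 rad/s
Crank pin A relative to C: A = (d + r cosθ, r sinθ); lever angle φ = atan2(r sinθ, d + r cosθ).
Differentiating tanφ: φ̇ = rω(d cosθ + r)/(d² + r² + 2dr cosθ).
d² + r² + 2dr cosθ = |CA|² = 0.097399 m²;  d cosθ + r = +0.21504 m.
|ω_lever| = |0.0988·5.93·+0.21504| / 0.097399 = 1.2935 rad/s.

1.29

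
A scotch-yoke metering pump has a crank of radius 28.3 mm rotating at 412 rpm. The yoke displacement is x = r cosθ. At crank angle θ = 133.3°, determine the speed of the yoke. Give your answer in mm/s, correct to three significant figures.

ω = 43.14 rad/s (from 412 rpm).
x = r cosθ ⇒ ẋ = −rω sinθ.
|v| = rω|sinθ| = 0.0283·43.14·|sin 133.3°| = 0.8886 m/s = 888.6 mm/s.

889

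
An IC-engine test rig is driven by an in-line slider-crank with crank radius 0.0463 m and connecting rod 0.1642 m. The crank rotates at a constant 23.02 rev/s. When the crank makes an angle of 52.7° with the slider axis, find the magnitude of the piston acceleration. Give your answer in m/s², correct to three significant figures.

518

ω = 2π·23 = 144.6 rad/s
x(θ) = r cosθ + √(L² − r² sin²θ); with ω constant, a = ω²·d²x/dθ².
d²x/dθ² = −r cosθ − r²(cos2θ)/√u − r⁴ sin²2θ/(4u^{3/2}),  u = L² − r² sin²θ = 0.0256052 m².
Substituting r = 0.0463 m, L = 0.1642 m, θ = 52.7°: d²x/dθ² = -0.02476 m.
a = ω²·d²x/dθ² = (144.6)²·(-0.02476) = -518 m/s²;  |a| = 518 m/s².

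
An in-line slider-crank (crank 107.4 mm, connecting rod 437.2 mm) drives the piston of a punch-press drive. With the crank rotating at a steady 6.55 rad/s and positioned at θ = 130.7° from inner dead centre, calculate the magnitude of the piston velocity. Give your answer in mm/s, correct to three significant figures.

446

ω = 6.55 rad/s
For an in-line slider-crank, x = r cosθ + √(L² − r² sin²θ), so v = −rω sinθ·[1 + r cosθ/√(L² − r² sin²θ)].
With r = 0.1074 m, L = 0.4372 m, θ = 130.7°: √(L² − r² sin²θ) = 0.42955 m.
v = −0.1074·6.55·0.75813·[1 + 0.1074·-0.65210/0.42955] = -0.44637 m/s.
|v| = 0.44637 m/s = 446.37 mm/s.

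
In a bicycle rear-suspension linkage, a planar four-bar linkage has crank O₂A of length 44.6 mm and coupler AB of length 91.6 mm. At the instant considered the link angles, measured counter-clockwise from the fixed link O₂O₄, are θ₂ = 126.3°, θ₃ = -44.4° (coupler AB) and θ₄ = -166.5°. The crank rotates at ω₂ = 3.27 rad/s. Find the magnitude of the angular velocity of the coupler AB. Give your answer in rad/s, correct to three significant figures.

ω₂ = 3.27 rad/s
Differentiating the loop-closure r₂e^{iθ₂}+r₃e^{iθ₃}=r₁+r₄e^{iθ₄} gives r₂ω₂e^{iθ₂}+r₃ω₃e^{iθ₃}=r₄ω₄e^{iθ₄}.
Eliminating the other unknown: ω₃ = r₂ω₂ sin(θ₄−θ₂) / [r₃ sin(θ₃−θ₄)].
Numerator sine = +0.92186; denominator sine = +0.84712.
Result = 0.0446·3.27·(+0.92186) / (0.0916·(+0.84712)) = +1.7326 rad/s; magnitude 1.7326 rad/s.

1.73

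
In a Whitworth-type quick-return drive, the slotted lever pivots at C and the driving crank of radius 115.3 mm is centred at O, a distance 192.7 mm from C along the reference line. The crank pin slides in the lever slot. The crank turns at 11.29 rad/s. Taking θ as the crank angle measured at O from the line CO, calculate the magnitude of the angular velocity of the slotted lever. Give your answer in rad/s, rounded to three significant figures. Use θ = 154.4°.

ω = 11.29 rad/s
Crank pin A relative to C: A = (d + r cosθ, r sinθ); lever angle φ = atan2(r sinθ, d + r cosθ).
Differentiating tanφ: φ̇ = rω(d cosθ + r)/(d² + r² + 2dr cosθ).
d² + r² + 2dr cosθ = |CA|² = 0.010353 m²;  d cosθ + r = -0.058483 m.
|ω_lever| = |0.1153·11.29·-0.058483| / 0.010353 = 7.3534 rad/s.

7.35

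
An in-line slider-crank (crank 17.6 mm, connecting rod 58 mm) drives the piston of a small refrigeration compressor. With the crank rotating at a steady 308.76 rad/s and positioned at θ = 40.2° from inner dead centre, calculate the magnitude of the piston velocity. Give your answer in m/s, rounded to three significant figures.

ω = 308.8 rad/s
For an in-line slider-crank, x = r cosθ + √(L² − r² sin²θ), so v = −rω sinθ·[1 + r cosθ/√(L² − r² sin²θ)].
With r = 0.0176 m, L = 0.058 m, θ = 40.2°: √(L² − r² sin²θ) = 0.056877 m.
v = −0.0176·308.8·0.64546·[1 + 0.0176·0.76380/0.056877] = -4.3365 m/s.
|v| = 4.3365 m/s.

4.34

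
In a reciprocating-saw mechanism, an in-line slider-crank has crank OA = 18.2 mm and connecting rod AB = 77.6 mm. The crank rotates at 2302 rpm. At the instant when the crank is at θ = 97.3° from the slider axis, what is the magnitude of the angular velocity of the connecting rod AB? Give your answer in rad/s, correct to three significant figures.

7.39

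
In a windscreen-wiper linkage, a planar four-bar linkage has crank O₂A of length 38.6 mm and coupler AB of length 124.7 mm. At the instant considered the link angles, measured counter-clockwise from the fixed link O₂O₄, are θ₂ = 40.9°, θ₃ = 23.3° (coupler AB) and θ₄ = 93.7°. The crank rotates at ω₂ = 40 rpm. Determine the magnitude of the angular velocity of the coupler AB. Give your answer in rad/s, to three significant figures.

1.10

ω₂ = 4.189 rad/s (from 40 rpm).
Differentiating the loop-closure r₂e^{iθ₂}+r₃e^{iθ₃}=r₁+r₄e^{iθ₄} gives r₂ω₂e^{iθ₂}+r₃ω₃e^{iθ₃}=r₄ω₄e^{iθ₄}.
Eliminating the other unknown: ω₃ = r₂ω₂ sin(θ₄−θ₂) / [r₃ sin(θ₃−θ₄)].
Numerator sine = +0.79653; denominator sine = -0.94206.
Result = 0.0386·4.189·(+0.79653) / (0.1247·(-0.94206)) = -1.0963 rad/s; magnitude 1.0963 rad/s.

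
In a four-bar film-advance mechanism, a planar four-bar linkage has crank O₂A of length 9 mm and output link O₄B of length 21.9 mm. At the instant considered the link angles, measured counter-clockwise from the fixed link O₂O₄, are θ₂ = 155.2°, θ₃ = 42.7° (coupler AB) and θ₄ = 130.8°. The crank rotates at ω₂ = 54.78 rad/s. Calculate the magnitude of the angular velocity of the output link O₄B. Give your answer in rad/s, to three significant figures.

20.8

ω₂ = 54.78 rad/s
Differentiating the loop-closure r₂e^{iθ₂}+r₃e^{iθ₃}=r₁+r₄e^{iθ₄} gives r₂ω₂e^{iθ₂}+r₃ω₃e^{iθ₃}=r₄ω₄e^{iθ₄}.
Eliminating the other unknown: ω₄ = r₂ω₂ sin(θ₂−θ₃) / [r₄ sin(θ₄−θ₃)].
Numerator sine = +0.92388; denominator sine = +0.99945.
Result = 0.009·54.78·(+0.92388) / (0.0219·(+0.99945)) = +20.81 rad/s; magnitude 20.81 rad/s.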